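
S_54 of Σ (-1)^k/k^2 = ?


S = -1 + 1/4 - 1/9 + 1/16 - 1/25 + 1/36 - 1/49 + 1/64 ± ...
= -0.8223
(Full series converges to -π²/12 ≈ -0.8225)

S_54 = -0.8223


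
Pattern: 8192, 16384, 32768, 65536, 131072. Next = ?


Pattern: powers of 2: 2ⁿ
Terms: 8192, 16384, 32768, 65536, 131072
Next term = 262144

Next term = 262144


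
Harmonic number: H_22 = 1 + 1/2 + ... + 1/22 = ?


H_22 = 1/1 + 1/2 + 1/3 + ... + 1/22
= 19093197/5173168
≈ 3.6908

H_22 = 19093197/5173168 ≈ 3.6908


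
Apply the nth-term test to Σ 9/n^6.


lim(n→∞) 9/n^6 = 0
lim aₙ = 0 → nth-term test is INCONCLUSIVE
(Need other tests; this is actually a convergent p-series with p=6 > 1)

Inconclusive (lim aₙ = 0; need another test)


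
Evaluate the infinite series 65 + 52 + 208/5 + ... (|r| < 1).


S∞ = a₁/(1-r) = 65/(1 - 4/5)
= 65/(1/5)
= 325

S∞ = 325


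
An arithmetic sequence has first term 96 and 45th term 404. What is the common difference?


d = (aₙ - a₁)/(n-1)
= (404 - 96)/(45-1)
= 308/44 = 7

d = 7


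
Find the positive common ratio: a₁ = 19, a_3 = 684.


r^(n-1) = aₙ/a₁
r^2 = 684/19 = 36
r = 36^(1/2)
= ±6; taking r > 0 gives r = 6

r = 6


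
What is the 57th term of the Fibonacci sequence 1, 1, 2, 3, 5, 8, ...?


Fibonacci sequence: 1, 1, 2, 3, 5, 8, 13, 21, 34, 55, 89, ...
F(57) = 365435296162

F(57) = 365435296162


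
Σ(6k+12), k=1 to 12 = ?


Σ(6k+12) = 6·Σk + 12·n
= 6·78 + 12·12
= 468 + 144 = 612

Σ = 612


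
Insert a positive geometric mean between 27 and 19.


GM = √(27×19) = √513 = 22.6495

GM = 22.6495


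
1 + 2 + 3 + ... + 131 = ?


n(n+1)/2 = 131×132/2 = 17292/2 = 8646

Σk = 8646


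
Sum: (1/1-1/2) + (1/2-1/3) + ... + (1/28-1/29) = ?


Telescoping: adjacent terms cancel.
= 1/1 - 1/29
= 1 - 1/29 = 28/29

Sum = 28/29


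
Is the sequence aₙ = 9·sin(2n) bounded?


For all n, -1 ≤ sin(2n) ≤ 1, so -9 ≤ 9·sin(2n) ≤ 9
Lower bound: -9, Upper bound: 9
The sequence IS bounded

Bounded (-9 ≤ aₙ ≤ 9)


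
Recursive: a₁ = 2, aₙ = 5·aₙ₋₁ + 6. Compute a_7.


Computing step by step:
a_1 = 2
a_2 = 16
a_3 = 86
a_4 = 436
a_5 = 2186
a_6 = 10936
a_7 = 54686


a_7 = 54686


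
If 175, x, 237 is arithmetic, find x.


AM = (175 + 237)/2 = 412/2 = 206

AM = 206


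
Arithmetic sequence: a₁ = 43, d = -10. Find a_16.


aₙ = a₁ + (n-1)d
= 43 + (16-1)×-10
= 43 - 150
= -107

a_16 = -107


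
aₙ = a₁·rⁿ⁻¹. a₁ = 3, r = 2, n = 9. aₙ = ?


aₙ = a₁·r^(n-1)
= 3×2^8
= 3×256
= 768

a_9 = 768


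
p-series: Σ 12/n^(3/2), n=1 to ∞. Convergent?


p-series test: Σ c/n^p converges if p > 1, diverges if p ≤ 1 (constant c > 0 doesn't affect convergence).
p = 3/2
3/2 > 1 → CONVERGES

Converges (p = 3/2 > 1)


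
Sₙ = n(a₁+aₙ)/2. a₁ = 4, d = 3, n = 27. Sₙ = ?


aₙ = 4 + (27-1)×3 = 82
Sₙ = n(a₁+aₙ)/2 = 27×(4+82)/2
= 27×86/2 = 1161

S_27 = 1161


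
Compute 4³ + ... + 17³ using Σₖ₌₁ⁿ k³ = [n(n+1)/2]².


Σₖ₌4^17 k³ = [17·18/2]² − [3·4/2]²
= 23409 − 36 = 23373

Σk³ = 23373


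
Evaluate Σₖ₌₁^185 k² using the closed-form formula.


n = 185
n(n+1)(2n+1)/6 = 185×186×371/6
= 12766110/6 = 2127685

Σk² = 2127685


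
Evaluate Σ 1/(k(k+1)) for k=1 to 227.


1/(k(k+1)) = 1/k - 1/(k+1) (partial fractions)
Telescoping: Σ = 1 - 1/228 = 227/228

Sum = 227/228


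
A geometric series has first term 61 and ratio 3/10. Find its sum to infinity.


S∞ = a₁/(1-r) = 61/(1 - 3/10)
= 61/(7/10)
= 610/7

S∞ = 610/7


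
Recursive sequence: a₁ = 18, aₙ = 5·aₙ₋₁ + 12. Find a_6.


Computing step by step:
a_1 = 18
a_2 = 102
a_3 = 522
a_4 = 2622
a_5 = 13122
a_6 = 65622


a_6 = 65622


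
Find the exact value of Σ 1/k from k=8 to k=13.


Σₖ₌8^13 1/k = 1/8 + 1/9 + 1/10 + 1/11 + 1/12 + 1/13
= 30233/51480
≈ 0.5873

Sum = 30233/51480 ≈ 0.5873


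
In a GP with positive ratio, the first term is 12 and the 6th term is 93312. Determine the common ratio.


r^(n-1) = aₙ/a₁
r^5 = 93312/12 = 7776
r = 7776^(1/5)
= 6

r = 6


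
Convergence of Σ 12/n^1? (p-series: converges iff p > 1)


p-series test: Σ c/n^p converges if p > 1, diverges if p ≤ 1 (constant c > 0 doesn't affect convergence).
p = 1
1 ≤ 1 → DIVERGES

Diverges (p = 1 ≤ 1)


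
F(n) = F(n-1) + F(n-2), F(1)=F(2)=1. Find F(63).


Fibonacci sequence: 1, 1, 2, 3, 5, 8, 13, 21, 34, 55, 89, ...
F(63) = 6557470319842

F(63) = 6557470319842


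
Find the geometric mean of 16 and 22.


GM = √(16×22) = √352 = 18.7617

GM = 18.7617


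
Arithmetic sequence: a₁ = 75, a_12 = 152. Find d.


d = (aₙ - a₁)/(n-1)
= (152 - 75)/(12-1)
= 77/11 = 7

d = 7


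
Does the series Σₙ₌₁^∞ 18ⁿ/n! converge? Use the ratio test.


aₙ = 18^n/n!
a_{n+1}/aₙ = 18^(n+1)/(n+1)! × n!/18^n
= 18/(n+1)
L = lim(n→∞) 18/(n+1) = 0
L < 1 → series CONVERGES

Converges (ratio test: L = 0 < 1)


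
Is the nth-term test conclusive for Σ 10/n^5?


lim(n→∞) 10/n^5 = 0
lim aₙ = 0 → nth-term test is INCONCLUSIVE
(Need other tests; this is actually a convergent p-series with p=5 > 1)

Inconclusive (lim aₙ = 0; need another test)


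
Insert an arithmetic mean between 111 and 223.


AM = (111 + 223)/2 = 334/2 = 167

AM = 167


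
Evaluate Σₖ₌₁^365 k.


n(n+1)/2 = 365×366/2 = 133590/2 = 66795

Σk = 66795


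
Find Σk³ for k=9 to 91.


Σₖ₌9^91 k³ = [91·92/2]² − [8·9/2]²
= 17522596 − 1296 = 17521300

Σk³ = 17521300


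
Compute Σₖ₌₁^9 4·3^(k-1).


Sₙ = 4×(3^9 - 1)/(3 - 1)
= 4×(19683 - 1)/2
= 4×19682/2
= 39364

S_9 = 39364


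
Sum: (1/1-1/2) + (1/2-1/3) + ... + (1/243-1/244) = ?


Telescoping: adjacent terms cancel.
= 1/1 - 1/244
= 1 - 1/244 = 243/244

Sum = 243/244


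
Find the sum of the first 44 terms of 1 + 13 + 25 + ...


aₙ = 1 + (44-1)×12 = 517
Sₙ = n(a₁+aₙ)/2 = 44×(1+517)/2
= 44×518/2 = 11396

S_44 = 11396


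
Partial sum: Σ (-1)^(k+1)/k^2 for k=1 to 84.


S = 1 - 1/4 + 1/9 - 1/16 + 1/25 - 1/36 + 1/49 - 1/64 ± ...
= 0.8224
(Full series converges to +π²/12 ≈ +0.8225)

S_84 = 0.8224


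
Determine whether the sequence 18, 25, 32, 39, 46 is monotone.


Differences: 7, 7, 7, 7
All differences > 0 → strictly INCREASING

Monotonically increasing


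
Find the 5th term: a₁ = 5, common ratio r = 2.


aₙ = a₁·r^(n-1)
= 5×2^4
= 5×16
= 80

a_5 = 80


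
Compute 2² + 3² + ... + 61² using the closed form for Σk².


Σₖ₌2^61 k² = Σₖ₌₁^61 k² − Σₖ₌₁^1 k²
= 61·62·123/6 − 1·2·3/6
= 77531 − 1 = 77530

Σk² = 77530


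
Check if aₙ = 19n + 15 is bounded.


aₙ = 19n + 15 → as n→∞, aₙ→∞
No finite upper bound exists
The sequence is UNBOUNDED

Unbounded (aₙ → ∞ as n → ∞)


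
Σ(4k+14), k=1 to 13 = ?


Σ(4k+14) = 4·Σk + 14·n
= 4·91 + 14·13
= 364 + 182 = 546

Σ = 546


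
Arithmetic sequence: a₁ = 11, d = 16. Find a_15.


aₙ = a₁ + (n-1)d
= 11 + (15-1)×16
= 11 + 224
= 235

a_15 = 235


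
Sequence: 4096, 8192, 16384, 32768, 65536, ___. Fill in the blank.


Pattern: powers of 2: 2ⁿ
Terms: 4096, 8192, 16384, 32768, 65536
Next term = 131072

Next term = 131072


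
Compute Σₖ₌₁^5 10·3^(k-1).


Sₙ = 10×(3^5 - 1)/(3 - 1)
= 10×(243 - 1)/2
= 10×242/2
= 1210

S_5 = 1210


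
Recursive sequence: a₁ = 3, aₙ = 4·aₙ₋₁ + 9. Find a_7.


Computing step by step:
a_1 = 3
a_2 = 21
a_3 = 93
a_4 = 381
a_5 = 1533
a_6 = 6141
a_7 = 24573


a_7 = 24573


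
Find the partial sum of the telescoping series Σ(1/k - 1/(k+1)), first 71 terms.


Telescoping: adjacent terms cancel.
= 1/1 - 1/72
= 1 - 1/72 = 71/72

Sum = 71/72


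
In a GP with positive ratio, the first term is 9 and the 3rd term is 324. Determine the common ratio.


r^(n-1) = aₙ/a₁
r^2 = 324/9 = 36
r = 36^(1/2)
= ±6; taking r > 0 gives r = 6

r = 6


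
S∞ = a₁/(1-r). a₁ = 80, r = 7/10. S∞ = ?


S∞ = a₁/(1-r) = 80/(1 - 7/10)
= 80/(3/10)
= 800/3

S∞ = 800/3


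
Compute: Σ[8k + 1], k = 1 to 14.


Σ(8k+1) = 8·Σk + 1·n
= 8·105 + 1·14
= 840 + 14 = 854

Σ = 854


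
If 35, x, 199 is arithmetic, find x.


AM = (35 + 199)/2 = 234/2 = 117

AM = 117


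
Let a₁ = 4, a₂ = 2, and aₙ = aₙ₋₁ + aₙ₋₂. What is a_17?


Computing iteratively: 4, 2, 6, 8, 14, 22, 36, 58, 94, 152, 246, 398, ...
a_17 = 4414

a_17 = 4414


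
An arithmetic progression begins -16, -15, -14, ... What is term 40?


aₙ = a₁ + (n-1)d
= -16 + (40-1)×1
= -16 + 39
= 23

a_40 = 23


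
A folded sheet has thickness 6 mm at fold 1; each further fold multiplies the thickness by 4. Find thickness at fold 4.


aₙ = a₁·r^(n-1)
= 6×4^3
= 6×64
= 384

a_4 = 384


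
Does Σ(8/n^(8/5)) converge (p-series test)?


p-series test: Σ c/n^p converges if p > 1, diverges if p ≤ 1 (constant c > 0 doesn't affect convergence).
p = 8/5
8/5 > 1 → CONVERGES

Converges (p = 8/5 > 1)


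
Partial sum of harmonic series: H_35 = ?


H_35 = 1/1 + 1/2 + 1/3 + ... + 1/35
= 54437269998109/13127595717600
≈ 4.1468

H_35 = 54437269998109/13127595717600 ≈ 4.1468


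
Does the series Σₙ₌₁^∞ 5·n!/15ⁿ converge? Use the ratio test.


aₙ = 5·n!/15^n
a_{n+1}/aₙ = (n+1)!/15^(n+1) × 15^n/n!  (constant 5 cancels)
= (n+1)/15
L = lim(n→∞) (n+1)/15 = ∞
L > 1 → series DIVERGES

Diverges (ratio test: L = ∞ > 1)


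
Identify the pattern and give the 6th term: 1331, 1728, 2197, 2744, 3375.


Pattern: perfect cubes: n³
Terms: 1331, 1728, 2197, 2744, 3375
Next term = 4096

Next term = 4096


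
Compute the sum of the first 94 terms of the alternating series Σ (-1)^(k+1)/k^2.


S = 1 - 1/4 + 1/9 - 1/16 + 1/25 - 1/36 + 1/49 - 1/64 ± ...
= 0.8224
(Full series converges to +π²/12 ≈ +0.8225)

S_94 = 0.8224


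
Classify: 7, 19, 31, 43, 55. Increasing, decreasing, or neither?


Differences: 12, 12, 12, 12
All differences > 0 → strictly INCREASING

Monotonically increasing


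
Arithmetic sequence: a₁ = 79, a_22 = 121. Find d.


d = (aₙ - a₁)/(n-1)
= (121 - 79)/(22-1)
= 42/21 = 2

d = 2


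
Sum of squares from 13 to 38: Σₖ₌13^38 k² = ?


Σₖ₌13^38 k² = Σₖ₌₁^38 k² − Σₖ₌₁^12 k²
= 38·39·77/6 − 12·13·25/6
= 19019 − 650 = 18369

Σk² = 18369


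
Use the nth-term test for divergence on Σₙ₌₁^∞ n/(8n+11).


lim(n→∞) n/(8n+11) = 1/8 = 1/8  (divide numerator and denominator by n)
lim aₙ = 1/8 ≠ 0 → series DIVERGES

Diverges (lim aₙ = 1/8 ≠ 0)


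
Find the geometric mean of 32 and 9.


GM = √(32×9) = √288 = 16.9706

GM = 16.9706


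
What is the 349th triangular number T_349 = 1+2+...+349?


n(n+1)/2 = 349×350/2 = 122150/2 = 61075

Σk = 61075


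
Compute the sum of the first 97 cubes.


n(n+1)/2 = 97×98/2 = 4753
Σk³ = 4753² = 22591009

Σk³ = 22591009


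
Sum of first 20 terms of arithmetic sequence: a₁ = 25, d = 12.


aₙ = 25 + (20-1)×12 = 253
Sₙ = n(a₁+aₙ)/2 = 20×(25+253)/2
= 20×278/2 = 2780

S_20 = 2780


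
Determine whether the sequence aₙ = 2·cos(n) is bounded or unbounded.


For all n, -1 ≤ cos(n) ≤ 1, so -2 ≤ 2·cos(n) ≤ 2
Lower bound: -2, Upper bound: 2
The sequence IS bounded

Bounded (-2 ≤ aₙ ≤ 2)


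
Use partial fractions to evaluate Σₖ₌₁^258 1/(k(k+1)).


1/(k(k+1)) = 1/k - 1/(k+1) (partial fractions)
Telescoping: Σ = 1 - 1/259 = 258/259

Sum = 258/259


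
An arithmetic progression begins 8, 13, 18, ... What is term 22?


aₙ = a₁ + (n-1)d
= 8 + (22-1)×5
= 8 + 105
= 113

a_22 = 113


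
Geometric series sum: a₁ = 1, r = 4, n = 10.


Sₙ = 1×(4^10 - 1)/(4 - 1)
= 1×(1048576 - 1)/3
= 1×1048575/3
= 349525

S_10 = 349525


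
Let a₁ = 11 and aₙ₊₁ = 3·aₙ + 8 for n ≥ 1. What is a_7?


Computing step by step:
a_1 = 11
a_2 = 41
a_3 = 131
a_4 = 401
a_5 = 1211
a_6 = 3641
a_7 = 10931


a_7 = 10931


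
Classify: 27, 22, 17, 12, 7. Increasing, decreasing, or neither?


Differences: -5, -5, -5, -5
All differences < 0 → strictly DECREASING

Monotonically decreasing


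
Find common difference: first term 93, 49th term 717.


d = (aₙ - a₁)/(n-1)
= (717 - 93)/(49-1)
= 624/48 = 13

d = 13


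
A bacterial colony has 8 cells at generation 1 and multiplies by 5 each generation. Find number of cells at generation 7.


aₙ = a₁·r^(n-1)
= 8×5^6
= 8×15625
= 125000

a_7 = 125000


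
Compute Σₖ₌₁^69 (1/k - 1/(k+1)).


Telescoping: adjacent terms cancel.
= 1/1 - 1/70
= 1 - 1/70 = 69/70

Sum = 69/70


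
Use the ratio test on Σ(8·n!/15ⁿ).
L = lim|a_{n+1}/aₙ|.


aₙ = 8·n!/15^n
a_{n+1}/aₙ = (n+1)!/15^(n+1) × 15^n/n!  (constant 8 cancels)
= (n+1)/15
L = lim(n→∞) (n+1)/15 = ∞
L > 1 → series DIVERGES

Diverges (ratio test: L = ∞ > 1)


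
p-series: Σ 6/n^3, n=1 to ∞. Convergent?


p-series test: Σ c/n^p converges if p > 1, diverges if p ≤ 1 (constant c > 0 doesn't affect convergence).
p = 3
3 > 1 → CONVERGES

Converges (p = 3 > 1)


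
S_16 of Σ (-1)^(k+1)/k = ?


S = 1 - 1/2 + 1/3 - 1/4 + 1/5 - 1/6 + 1/7 - 1/8 ± ...
= 0.6629
(Full series converges to +ln(2) ≈ +0.6931)

S_16 = 0.6629


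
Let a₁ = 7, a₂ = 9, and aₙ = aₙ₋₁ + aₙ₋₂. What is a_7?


Computing iteratively: 7, 9, 16, 25, 41, 66, 107
a_7 = 107

a_7 = 107


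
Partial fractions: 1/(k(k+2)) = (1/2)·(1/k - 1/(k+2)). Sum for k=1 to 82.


1/(k(k+2)) = (1/2)·(1/k - 1/(k+2)) (partial fractions)
Telescoping: Σ = (1/2)·(1 + 1/2 - 1/83 - 1/84) = 10291/13944

Sum = 10291/13944


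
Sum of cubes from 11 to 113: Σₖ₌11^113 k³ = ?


Σₖ₌11^113 k³ = [113·114/2]² − [10·11/2]²
= 41486481 − 3025 = 41483456

Σk³ = 41483456


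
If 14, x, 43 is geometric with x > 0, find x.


GM = √(14×43) = √602 = 24.5357

GM = 24.5357


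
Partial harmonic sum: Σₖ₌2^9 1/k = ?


Σₖ₌2^9 1/k = 1/2 + 1/3 + 1/4 + 1/5 + 1/6 + 1/7 + 1/8 + 1/9
= 4609/2520
≈ 1.829

Sum = 4609/2520 ≈ 1.829


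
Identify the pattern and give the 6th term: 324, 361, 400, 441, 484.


Pattern: perfect squares: n²
Terms: 324, 361, 400, 441, 484
Next term = 529

Next term = 529


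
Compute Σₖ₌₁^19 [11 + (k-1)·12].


aₙ = 11 + (19-1)×12 = 227
Sₙ = n(a₁+aₙ)/2 = 19×(11+227)/2
= 19×238/2 = 2261

S_19 = 2261


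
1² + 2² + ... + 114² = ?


n = 114
n(n+1)(2n+1)/6 = 114×115×229/6
= 3002190/6 = 500365

Σk² = 500365


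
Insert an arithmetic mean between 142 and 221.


AM = (142 + 221)/2 = 363/2 = 181.5

AM = 181.5


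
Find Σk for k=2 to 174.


Σₖ₌2^174 k = Σₖ₌₁^174 k − Σₖ₌₁^1 k
= 174·175/2 − 1·2/2
= 15225 − 1 = 15224

Σk = 15224


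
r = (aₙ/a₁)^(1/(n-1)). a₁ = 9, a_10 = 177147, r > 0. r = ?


r^(n-1) = aₙ/a₁
r^9 = 177147/9 = 19683
r = 19683^(1/9)
= 3

r = 3


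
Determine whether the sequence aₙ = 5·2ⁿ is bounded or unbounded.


aₙ = 5·2ⁿ → as n→∞, aₙ→∞ (since base 2 > 1)
No finite upper bound exists
The sequence is UNBOUNDED

Unbounded (aₙ → ∞ as n → ∞)


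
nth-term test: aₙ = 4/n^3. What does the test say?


lim(n→∞) 4/n^3 = 0
lim aₙ = 0 → nth-term test is INCONCLUSIVE
(Need other tests; this is actually a convergent p-series with p=3 > 1)

Inconclusive (lim aₙ = 0; need another test)


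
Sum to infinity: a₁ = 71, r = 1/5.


S∞ = a₁/(1-r) = 71/(1 - 1/5)
= 71/(4/5)
= 355/4

S∞ = 355/4


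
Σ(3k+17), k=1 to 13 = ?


Σ(3k+17) = 3·Σk + 17·n
= 3·91 + 17·13
= 273 + 221 = 494

Σ = 494


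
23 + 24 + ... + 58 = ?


Σₖ₌23^58 k = Σₖ₌₁^58 k − Σₖ₌₁^22 k
= 58·59/2 − 22·23/2
= 1711 − 253 = 1458

Σk = 1458


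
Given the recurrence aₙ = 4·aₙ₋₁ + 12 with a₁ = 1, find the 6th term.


Computing step by step:
a_1 = 1
a_2 = 16
a_3 = 76
a_4 = 316
a_5 = 1276
a_6 = 5116


a_6 = 5116


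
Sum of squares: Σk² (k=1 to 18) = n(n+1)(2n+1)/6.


n = 18
n(n+1)(2n+1)/6 = 18×19×37/6
= 12654/6 = 2109

Σk² = 2109


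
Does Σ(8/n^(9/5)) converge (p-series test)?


p-series test: Σ c/n^p converges if p > 1, diverges if p ≤ 1 (constant c > 0 doesn't affect convergence).
p = 9/5
9/5 > 1 → CONVERGES

Converges (p = 9/5 > 1)


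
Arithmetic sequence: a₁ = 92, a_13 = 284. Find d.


d = (aₙ - a₁)/(n-1)
= (284 - 92)/(13-1)
= 192/12 = 16

d = 16


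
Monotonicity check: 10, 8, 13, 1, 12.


Differences: -2, 5, -12, 11
Difference at position 2 is +5 (> 0) but position 1 is -2 (< 0) — sequence both rises and falls
→ NOT monotonic

Not monotonic


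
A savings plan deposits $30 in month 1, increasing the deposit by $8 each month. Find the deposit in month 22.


aₙ = a₁ + (n-1)d
= 30 + (22-1)×8
= 30 + 168
= 198

a_22 = 198


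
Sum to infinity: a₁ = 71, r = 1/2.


S∞ = a₁/(1-r) = 71/(1 - 1/2)
= 71/(1/2)
= 142

S∞ = 142


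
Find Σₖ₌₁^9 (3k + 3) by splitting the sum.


Σ(3k+3) = 3·Σk + 3·n
= 3·45 + 3·9
= 135 + 27 = 162

Σ = 162


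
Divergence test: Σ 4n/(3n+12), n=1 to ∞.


lim(n→∞) 4n/(3n+12) = 4/3 = 4/3  (divide numerator and denominator by n)
lim aₙ = 4/3 ≠ 0 → series DIVERGES

Diverges (lim aₙ = 4/3 ≠ 0)


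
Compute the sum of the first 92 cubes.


n(n+1)/2 = 92×93/2 = 4278
Σk³ = 4278² = 18301284

Σk³ = 18301284


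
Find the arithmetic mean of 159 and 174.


AM = (159 + 174)/2 = 333/2 = 166.5

AM = 166.5


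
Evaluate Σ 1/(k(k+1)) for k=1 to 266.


1/(k(k+1)) = 1/k - 1/(k+1) (partial fractions)
Telescoping: Σ = 1 - 1/267 = 266/267

Sum = 266/267


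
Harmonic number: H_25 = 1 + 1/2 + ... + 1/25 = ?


H_25 = 1/1 + 1/2 + 1/3 + ... + 1/25
= 34052522467/8923714800
≈ 3.816

H_25 = 34052522467/8923714800 ≈ 3.816


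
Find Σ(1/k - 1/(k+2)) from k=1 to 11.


Telescoping with gap 2: two head and two tail terms survive.
= (1 + 1/2) - (1/12 + 1/13)
= 3/2 - 1/12 - 1/13 = 209/156

Sum = 209/156


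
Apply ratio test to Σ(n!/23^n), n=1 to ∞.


aₙ = n!/23^n
a_{n+1}/aₙ = (n+1)!/23^(n+1) × 23^n/n!
= (n+1)/23
L = lim(n→∞) (n+1)/23 = ∞
L > 1 → series DIVERGES

Diverges (ratio test: L = ∞ > 1)


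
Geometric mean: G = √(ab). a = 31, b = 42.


GM = √(31×42) = √1302 = 36.0832

GM = 36.0832


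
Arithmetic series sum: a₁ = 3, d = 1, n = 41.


aₙ = 3 + (41-1)×1 = 43
Sₙ = n(a₁+aₙ)/2 = 41×(3+43)/2
= 41×46/2 = 943

S_41 = 943


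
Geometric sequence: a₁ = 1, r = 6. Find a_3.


aₙ = a₁·r^(n-1)
= 1×6^2
= 1×36
= 36

a_3 = 36


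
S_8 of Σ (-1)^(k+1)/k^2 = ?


S = 1 - 1/4 + 1/9 - 1/16 + 1/25 - 1/36 + 1/49 - 1/64
= 0.8156
(Full series converges to +π²/12 ≈ +0.8225)

S_8 = 0.8156


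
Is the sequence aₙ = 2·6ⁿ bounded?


aₙ = 2·6ⁿ → as n→∞, aₙ→∞ (since base 6 > 1)
No finite upper bound exists
The sequence is UNBOUNDED

Unbounded (aₙ → ∞ as n → ∞)


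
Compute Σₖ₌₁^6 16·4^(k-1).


Sₙ = 16×(4^6 - 1)/(4 - 1)
= 16×(4096 - 1)/3
= 16×4095/3
= 21840

S_6 = 21840


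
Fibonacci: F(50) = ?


Fibonacci sequence: 1, 1, 2, 3, 5, 8, 13, 21, 34, 55, 89, ...
F(50) = 12586269025

F(50) = 12586269025


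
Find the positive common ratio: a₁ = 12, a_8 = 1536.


r^(n-1) = aₙ/a₁
r^7 = 1536/12 = 128
r = 128^(1/7)
= 2

r = 2


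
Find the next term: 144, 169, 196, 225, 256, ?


Pattern: perfect squares: n²
Terms: 144, 169, 196, 225, 256
Next term = 289

Next term = 289


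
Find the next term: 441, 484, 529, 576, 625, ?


Pattern: perfect squares: n²
Terms: 441, 484, 529, 576, 625
Next term = 676

Next term = 676


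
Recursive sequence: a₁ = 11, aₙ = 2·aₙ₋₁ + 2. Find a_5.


Computing step by step:
a_1 = 11
a_2 = 24
a_3 = 50
a_4 = 102
a_5 = 206


a_5 = 206


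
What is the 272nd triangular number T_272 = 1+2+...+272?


n(n+1)/2 = 272×273/2 = 74256/2 = 37128

Σk = 37128


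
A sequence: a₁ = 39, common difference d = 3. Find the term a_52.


aₙ = a₁ + (n-1)d
= 39 + (52-1)×3
= 39 + 153
= 192

a_52 = 192


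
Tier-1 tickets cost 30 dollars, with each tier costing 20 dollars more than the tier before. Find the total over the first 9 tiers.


aₙ = 30 + (9-1)×20 = 190
Sₙ = n(a₁+aₙ)/2 = 9×(30+190)/2
= 9×220/2 = 990

S_9 = 990


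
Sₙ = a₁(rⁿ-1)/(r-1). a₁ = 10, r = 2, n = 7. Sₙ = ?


Sₙ = 10×(2^7 - 1)/(2 - 1)
= 10×(128 - 1)/1
= 10×127/1
= 1270

S_7 = 1270


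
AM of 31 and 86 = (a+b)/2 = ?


AM = (31 + 86)/2 = 117/2 = 58.5

AM = 58.5


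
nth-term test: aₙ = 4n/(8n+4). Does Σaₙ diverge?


lim(n→∞) 4n/(8n+4) = 4/8 = 1/2  (divide numerator and denominator by n)
lim aₙ = 1/2 ≠ 0 → series DIVERGES

Diverges (lim aₙ = 1/2 ≠ 0)


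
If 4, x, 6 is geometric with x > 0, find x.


GM = √(4×6) = √24 = 4.899

GM = 4.899


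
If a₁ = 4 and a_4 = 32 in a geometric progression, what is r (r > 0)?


r^(n-1) = aₙ/a₁
r^3 = 32/4 = 8
r = 8^(1/3)
= 2

r = 2


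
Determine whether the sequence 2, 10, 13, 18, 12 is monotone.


Differences: 8, 3, 5, -6
Difference at position 1 is +8 (> 0) but position 4 is -6 (< 0) — sequence both rises and falls
→ NOT monotonic

Not monotonic


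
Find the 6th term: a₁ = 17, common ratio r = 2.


aₙ = a₁·r^(n-1)
= 17×2^5
= 17×32
= 544

a_6 = 544


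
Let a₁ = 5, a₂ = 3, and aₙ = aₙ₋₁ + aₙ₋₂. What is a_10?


Computing iteratively: 5, 3, 8, 11, 19, 30, 49, 79, 128, 207
a_10 = 207

a_10 = 207


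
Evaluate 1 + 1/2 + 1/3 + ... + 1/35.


H_35 = 1/1 + 1/2 + 1/3 + ... + 1/35
= 54437269998109/13127595717600
≈ 4.1468

H_35 = 54437269998109/13127595717600 ≈ 4.1468


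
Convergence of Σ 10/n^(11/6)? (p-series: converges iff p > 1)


p-series test: Σ c/n^p converges if p > 1, diverges if p ≤ 1 (constant c > 0 doesn't affect convergence).
p = 11/6
11/6 > 1 → CONVERGES

Converges (p = 11/6 > 1)


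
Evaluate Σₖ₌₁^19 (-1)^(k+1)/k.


S = 1 - 1/2 + 1/3 - 1/4 + 1/5 - 1/6 + 1/7 - 1/8 ± ...
= 0.7188
(Full series converges to +ln(2) ≈ +0.6931)

S_19 = 0.7188


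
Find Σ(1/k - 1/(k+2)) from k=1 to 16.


Telescoping with gap 2: two head and two tail terms survive.
= (1 + 1/2) - (1/17 + 1/18)
= 3/2 - 1/17 - 1/18 = 212/153

Sum = 212/153


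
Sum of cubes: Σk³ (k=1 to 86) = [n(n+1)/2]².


n(n+1)/2 = 86×87/2 = 3741
Σk³ = 3741² = 13995081

Σk³ = 13995081


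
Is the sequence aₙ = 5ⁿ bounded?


aₙ = 5ⁿ → as n→∞, aₙ→∞ (since base 5 > 1)
No finite upper bound exists
The sequence is UNBOUNDED

Unbounded (aₙ → ∞ as n → ∞)


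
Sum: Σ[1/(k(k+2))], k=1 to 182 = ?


1/(k(k+2)) = (1/2)·(1/k - 1/(k+2)) (partial fractions)
Telescoping: Σ = (1/2)·(1 + 1/2 - 1/183 - 1/184) = 50141/67344

Sum = 50141/67344


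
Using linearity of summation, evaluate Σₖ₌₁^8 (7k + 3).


Σ(7k+3) = 7·Σk + 3·n
= 7·36 + 3·8
= 252 + 24 = 276

Σ = 276


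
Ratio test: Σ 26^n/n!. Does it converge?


aₙ = 26^n/n!
a_{n+1}/aₙ = 26^(n+1)/(n+1)! × n!/26^n
= 26/(n+1)
L = lim(n→∞) 26/(n+1) = 0
L < 1 → series CONVERGES

Converges (ratio test: L = 0 < 1)


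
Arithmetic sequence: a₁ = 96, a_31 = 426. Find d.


d = (aₙ - a₁)/(n-1)
= (426 - 96)/(31-1)
= 330/30 = 11

d = 11


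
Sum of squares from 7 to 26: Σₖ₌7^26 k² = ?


Σₖ₌7^26 k² = Σₖ₌₁^26 k² − Σₖ₌₁^6 k²
= 26·27·53/6 − 6·7·13/6
= 6201 − 91 = 6110

Σk² = 6110


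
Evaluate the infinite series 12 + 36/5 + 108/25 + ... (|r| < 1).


S∞ = a₁/(1-r) = 12/(1 - 3/5)
= 12/(2/5)
= 30

S∞ = 30


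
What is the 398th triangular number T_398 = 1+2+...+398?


n(n+1)/2 = 398×399/2 = 158802/2 = 79401

Σk = 79401


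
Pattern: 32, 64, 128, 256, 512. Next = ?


Pattern: powers of 2: 2ⁿ
Terms: 32, 64, 128, 256, 512
Next term = 1024

Next term = 1024


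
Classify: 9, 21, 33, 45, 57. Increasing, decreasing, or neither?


Differences: 12, 12, 12, 12
All differences > 0 → strictly INCREASING

Monotonically increasing


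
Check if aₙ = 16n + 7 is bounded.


aₙ = 16n + 7 → as n→∞, aₙ→∞
No finite upper bound exists
The sequence is UNBOUNDED

Unbounded (aₙ → ∞ as n → ∞)


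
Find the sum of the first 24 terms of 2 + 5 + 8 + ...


aₙ = 2 + (24-1)×3 = 71
Sₙ = n(a₁+aₙ)/2 = 24×(2+71)/2
= 24×73/2 = 876

S_24 = 876


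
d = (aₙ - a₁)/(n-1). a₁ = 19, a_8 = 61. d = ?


d = (aₙ - a₁)/(n-1)
= (61 - 19)/(8-1)
= 42/7 = 6

d = 6


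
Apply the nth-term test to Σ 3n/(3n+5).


lim(n→∞) 3n/(3n+5) = 3/3 = 1  (divide numerator and denominator by n)
lim aₙ = 1 ≠ 0 → series DIVERGES

Diverges (lim aₙ = 1 ≠ 0)


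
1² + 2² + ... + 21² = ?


n = 21
n(n+1)(2n+1)/6 = 21×22×43/6
= 19866/6 = 3311

Σk² = 3311


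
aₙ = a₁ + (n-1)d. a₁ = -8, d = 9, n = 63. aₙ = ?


aₙ = a₁ + (n-1)d
= -8 + (63-1)×9
= -8 + 558
= 550

a_63 = 550


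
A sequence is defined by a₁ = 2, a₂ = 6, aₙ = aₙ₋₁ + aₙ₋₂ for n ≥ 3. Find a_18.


Computing iteratively: 2, 6, 8, 14, 22, 36, 58, 94, 152, 246, 398, 644, ...
a_18 = 11556

a_18 = 11556


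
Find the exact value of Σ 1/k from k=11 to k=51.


Σₖ₌11^51 1/k = 1/11 + 1/12 + 1/13 + ... + 1/51
= 4927000185167372152739/3099044504245996706400
≈ 1.5898

Sum = 4927000185167372152739/3099044504245996706400 ≈ 1.5898


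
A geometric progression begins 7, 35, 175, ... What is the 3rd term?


aₙ = a₁·r^(n-1)
= 7×5^2
= 7×25
= 175

a_3 = 175


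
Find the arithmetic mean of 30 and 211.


AM = (30 + 211)/2 = 241/2 = 120.5

AM = 120.5


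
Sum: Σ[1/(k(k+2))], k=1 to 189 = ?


1/(k(k+2)) = (1/2)·(1/k - 1/(k+2)) (partial fractions)
Telescoping: Σ = (1/2)·(1 + 1/2 - 1/190 - 1/191) = 27027/36290

Sum = 27027/36290


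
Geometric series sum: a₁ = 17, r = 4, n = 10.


Sₙ = 17×(4^10 - 1)/(4 - 1)
= 17×(1048576 - 1)/3
= 17×1048575/3
= 5941925

S_10 = 5941925


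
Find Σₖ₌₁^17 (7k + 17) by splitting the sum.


Σ(7k+17) = 7·Σk + 17·n
= 7·153 + 17·17
= 1071 + 289 = 1360

Σ = 1360


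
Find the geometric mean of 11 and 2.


GM = √(11×2) = √22 = 4.6904

GM = 4.6904


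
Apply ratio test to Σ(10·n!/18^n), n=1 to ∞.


aₙ = 10·n!/18^n
a_{n+1}/aₙ = (n+1)!/18^(n+1) × 18^n/n!  (constant 10 cancels)
= (n+1)/18
L = lim(n→∞) (n+1)/18 = ∞
L > 1 → series DIVERGES

Diverges (ratio test: L = ∞ > 1)


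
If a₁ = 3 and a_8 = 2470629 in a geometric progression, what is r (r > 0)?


r^(n-1) = aₙ/a₁
r^7 = 2470629/3 = 823543
r = 823543^(1/7)
= 7

r = 7


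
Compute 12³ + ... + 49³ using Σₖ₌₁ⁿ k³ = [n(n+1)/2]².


Σₖ₌12^49 k³ = [49·50/2]² − [11·12/2]²
= 1500625 − 4356 = 1496269

Σk³ = 1496269


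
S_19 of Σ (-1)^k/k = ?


S = -1 + 1/2 - 1/3 + 1/4 - 1/5 + 1/6 - 1/7 + 1/8 ± ...
= -0.7188
(Full series converges to -ln(2) ≈ -0.6931)

S_19 = -0.7188


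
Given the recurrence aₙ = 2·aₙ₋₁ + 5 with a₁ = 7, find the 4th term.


Computing step by step:
a_1 = 7
a_2 = 19
a_3 = 43
a_4 = 91


a_4 = 91


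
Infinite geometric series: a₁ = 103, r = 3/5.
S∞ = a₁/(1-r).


S∞ = a₁/(1-r) = 103/(1 - 3/5)
= 103/(2/5)
= 515/2

S∞ = 515/2


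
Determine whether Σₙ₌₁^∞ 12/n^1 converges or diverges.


p-series test: Σ c/n^p converges if p > 1, diverges if p ≤ 1 (constant c > 0 doesn't affect convergence).
p = 1
1 ≤ 1 → DIVERGES

Diverges (p = 1 ≤ 1)


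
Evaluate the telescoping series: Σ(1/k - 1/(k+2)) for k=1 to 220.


Telescoping with gap 2: two head and two tail terms survive.
= (1 + 1/2) - (1/221 + 1/222)
= 3/2 - 1/221 - 1/222 = 36575/24531

Sum = 36575/24531


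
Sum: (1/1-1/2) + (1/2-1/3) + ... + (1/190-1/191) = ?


Telescoping: adjacent terms cancel.
= 1/1 - 1/191
= 1 - 1/191 = 190/191

Sum = 190/191


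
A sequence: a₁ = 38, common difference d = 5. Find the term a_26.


aₙ = a₁ + (n-1)d
= 38 + (26-1)×5
= 38 + 125
= 163

a_26 = 163


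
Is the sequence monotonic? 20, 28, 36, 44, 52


Differences: 8, 8, 8, 8
All differences > 0 → strictly INCREASING

Monotonically increasing


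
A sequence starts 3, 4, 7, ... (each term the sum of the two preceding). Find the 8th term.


Computing iteratively: 3, 4, 7, 11, 18, 29, 47, 76
a_8 = 76

a_8 = 76


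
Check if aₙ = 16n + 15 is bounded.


aₙ = 16n + 15 → as n→∞, aₙ→∞
No finite upper bound exists
The sequence is UNBOUNDED

Unbounded (aₙ → ∞ as n → ∞)


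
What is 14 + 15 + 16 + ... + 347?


Σₖ₌14^347 k = Σₖ₌₁^347 k − Σₖ₌₁^13 k
= 347·348/2 − 13·14/2
= 60378 − 91 = 60287

Σk = 60287


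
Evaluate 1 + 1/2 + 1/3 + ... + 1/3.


H_3 = 1/1 + 1/2 + 1/3
= 11/6
≈ 1.8333

H_3 = 11/6 ≈ 1.8333


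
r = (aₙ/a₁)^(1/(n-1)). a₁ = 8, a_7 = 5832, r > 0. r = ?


r^(n-1) = aₙ/a₁
r^6 = 5832/8 = 729
r = 729^(1/6)
= ±3; taking r > 0 gives r = 3

r = 3


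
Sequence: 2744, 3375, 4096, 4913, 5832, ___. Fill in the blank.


Pattern: perfect cubes: n³
Terms: 2744, 3375, 4096, 4913, 5832
Next term = 6859

Next term = 6859


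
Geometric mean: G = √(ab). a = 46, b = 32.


GM = √(46×32) = √1472 = 38.3667

GM = 38.3667


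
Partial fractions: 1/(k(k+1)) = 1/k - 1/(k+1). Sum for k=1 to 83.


1/(k(k+1)) = 1/k - 1/(k+1) (partial fractions)
Telescoping: Σ = 1 - 1/84 = 83/84

Sum = 83/84


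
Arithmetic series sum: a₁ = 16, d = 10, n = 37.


aₙ = 16 + (37-1)×10 = 376
Sₙ = n(a₁+aₙ)/2 = 37×(16+376)/2
= 37×392/2 = 7252

S_37 = 7252


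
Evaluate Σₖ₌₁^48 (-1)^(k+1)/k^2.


S = 1 - 1/4 + 1/9 - 1/16 + 1/25 - 1/36 + 1/49 - 1/64 ± ...
= 0.8223
(Full series converges to +π²/12 ≈ +0.8225)

S_48 = 0.8223


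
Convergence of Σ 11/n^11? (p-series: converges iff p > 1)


p-series test: Σ c/n^p converges if p > 1, diverges if p ≤ 1 (constant c > 0 doesn't affect convergence).
p = 11
11 > 1 → CONVERGES

Converges (p = 11 > 1)


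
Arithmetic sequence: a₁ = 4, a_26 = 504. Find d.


d = (aₙ - a₁)/(n-1)
= (504 - 4)/(26-1)
= 500/25 = 20

d = 20


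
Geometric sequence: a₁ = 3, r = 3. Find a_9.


aₙ = a₁·r^(n-1)
= 3×3^8
= 3×6561
= 19683

a_9 = 19683


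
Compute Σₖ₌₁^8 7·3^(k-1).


Sₙ = 7×(3^8 - 1)/(3 - 1)
= 7×(6561 - 1)/2
= 7×6560/2
= 22960

S_8 = 22960


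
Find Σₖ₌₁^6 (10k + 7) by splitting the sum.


Σ(10k+7) = 10·Σk + 7·n
= 10·21 + 7·6
= 210 + 42 = 252

Σ = 252


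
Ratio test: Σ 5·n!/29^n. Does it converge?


aₙ = 5·n!/29^n
a_{n+1}/aₙ = (n+1)!/29^(n+1) × 29^n/n!  (constant 5 cancels)
= (n+1)/29
L = lim(n→∞) (n+1)/29 = ∞
L > 1 → series DIVERGES

Diverges (ratio test: L = ∞ > 1)


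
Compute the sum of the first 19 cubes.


n(n+1)/2 = 19×20/2 = 190
Σk³ = 190² = 36100

Σk³ = 36100


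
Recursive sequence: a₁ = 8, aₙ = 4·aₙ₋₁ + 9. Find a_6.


Computing step by step:
a_1 = 8
a_2 = 41
a_3 = 173
a_4 = 701
a_5 = 2813
a_6 = 11261


a_6 = 11261


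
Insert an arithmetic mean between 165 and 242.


AM = (165 + 242)/2 = 407/2 = 203.5

AM = 203.5


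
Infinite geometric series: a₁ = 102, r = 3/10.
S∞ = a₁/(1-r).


S∞ = a₁/(1-r) = 102/(1 - 3/10)
= 102/(7/10)
= 1020/7

S∞ = 1020/7


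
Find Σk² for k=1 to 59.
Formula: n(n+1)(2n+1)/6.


n = 59
n(n+1)(2n+1)/6 = 59×60×119/6
= 421260/6 = 70210

Σk² = 70210


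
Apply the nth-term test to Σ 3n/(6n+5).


lim(n→∞) 3n/(6n+5) = 3/6 = 1/2  (divide numerator and denominator by n)
lim aₙ = 1/2 ≠ 0 → series DIVERGES

Diverges (lim aₙ = 1/2 ≠ 0)


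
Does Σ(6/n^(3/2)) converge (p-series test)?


p-series test: Σ c/n^p converges if p > 1, diverges if p ≤ 1 (constant c > 0 doesn't affect convergence).
p = 3/2
3/2 > 1 → CONVERGES

Converges (p = 3/2 > 1)


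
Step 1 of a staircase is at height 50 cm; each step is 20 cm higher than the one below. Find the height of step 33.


aₙ = a₁ + (n-1)d
= 50 + (33-1)×20
= 50 + 640
= 690

a_33 = 690


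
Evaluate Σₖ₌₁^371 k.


n(n+1)/2 = 371×372/2 = 138012/2 = 69006

Σk = 69006


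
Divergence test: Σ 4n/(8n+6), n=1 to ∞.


lim(n→∞) 4n/(8n+6) = 4/8 = 1/2  (divide numerator and denominator by n)
lim aₙ = 1/2 ≠ 0 → series DIVERGES

Diverges (lim aₙ = 1/2 ≠ 0)


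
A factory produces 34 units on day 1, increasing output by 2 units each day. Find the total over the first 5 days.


aₙ = 34 + (5-1)×2 = 42
Sₙ = n(a₁+aₙ)/2 = 5×(34+42)/2
= 5×76/2 = 190

S_5 = 190


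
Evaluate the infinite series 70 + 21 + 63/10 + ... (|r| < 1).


S∞ = a₁/(1-r) = 70/(1 - 3/10)
= 70/(7/10)
= 100

S∞ = 100


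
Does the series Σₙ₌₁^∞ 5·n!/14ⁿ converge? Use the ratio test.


aₙ = 5·n!/14^n
a_{n+1}/aₙ = (n+1)!/14^(n+1) × 14^n/n!  (constant 5 cancels)
= (n+1)/14
L = lim(n→∞) (n+1)/14 = ∞
L > 1 → series DIVERGES

Diverges (ratio test: L = ∞ > 1)


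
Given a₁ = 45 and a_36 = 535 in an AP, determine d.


d = (aₙ - a₁)/(n-1)
= (535 - 45)/(36-1)
= 490/35 = 14

d = 14


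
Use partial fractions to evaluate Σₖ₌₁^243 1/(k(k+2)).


1/(k(k+2)) = (1/2)·(1/k - 1/(k+2)) (partial fractions)
Telescoping: Σ = (1/2)·(1 + 1/2 - 1/244 - 1/245) = 89181/119560

Sum = 89181/119560


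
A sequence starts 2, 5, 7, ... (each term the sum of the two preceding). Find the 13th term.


Computing iteratively: 2, 5, 7, 12, 19, 31, 50, 81, 131, 212, 343, 555, ...
a_13 = 898

a_13 = 898


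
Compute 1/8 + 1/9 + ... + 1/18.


Σₖ₌8^18 1/k = 1/8 + 1/9 + 1/10 + ... + 1/18
= 736973/816816
≈ 0.9023

Sum = 736973/816816 ≈ 0.9023


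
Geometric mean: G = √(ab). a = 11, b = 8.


GM = √(11×8) = √88 = 9.3808

GM = 9.3808


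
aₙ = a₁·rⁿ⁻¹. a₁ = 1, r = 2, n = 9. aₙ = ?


aₙ = a₁·r^(n-1)
= 1×2^8
= 1×256
= 256

a_9 = 256


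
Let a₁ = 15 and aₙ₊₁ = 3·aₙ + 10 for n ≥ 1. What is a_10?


Computing step by step:
a_1 = 15
a_2 = 55
a_3 = 175
a_4 = 535
a_5 = 1615
a_6 = 4855
a_7 = 14575
a_8 = 43735
a_9 = 131215
a_10 = 393655


a_10 = 393655


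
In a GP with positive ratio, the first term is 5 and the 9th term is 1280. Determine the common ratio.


r^(n-1) = aₙ/a₁
r^8 = 1280/5 = 256
r = 256^(1/8)
= ±2; taking r > 0 gives r = 2

r = 2


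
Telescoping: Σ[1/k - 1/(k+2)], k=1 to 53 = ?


Telescoping with gap 2: two head and two tail terms survive.
= (1 + 1/2) - (1/54 + 1/55)
= 3/2 - 1/54 - 1/55 = 2173/1485

Sum = 2173/1485


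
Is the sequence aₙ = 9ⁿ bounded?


aₙ = 9ⁿ → as n→∞, aₙ→∞ (since base 9 > 1)
No finite upper bound exists
The sequence is UNBOUNDED

Unbounded (aₙ → ∞ as n → ∞)


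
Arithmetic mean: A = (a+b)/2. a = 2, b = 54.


AM = (2 + 54)/2 = 56/2 = 28

AM = 28


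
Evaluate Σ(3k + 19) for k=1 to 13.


Σ(3k+19) = 3·Σk + 19·n
= 3·91 + 19·13
= 273 + 247 = 520

Σ = 520


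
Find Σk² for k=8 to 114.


Σₖ₌8^114 k² = Σₖ₌₁^114 k² − Σₖ₌₁^7 k²
= 114·115·229/6 − 7·8·15/6
= 500365 − 140 = 500225

Σk² = 500225


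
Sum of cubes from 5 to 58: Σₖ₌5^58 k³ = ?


Σₖ₌5^58 k³ = [58·59/2]² − [4·5/2]²
= 2927521 − 100 = 2927421

Σk³ = 2927421


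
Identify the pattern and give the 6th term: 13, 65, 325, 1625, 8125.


Pattern: geometric (r=5)
Terms: 13, 65, 325, 1625, 8125
Next term = 40625

Next term = 40625


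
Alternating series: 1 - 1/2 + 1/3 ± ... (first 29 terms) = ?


S = 1 - 1/2 + 1/3 - 1/4 + 1/5 - 1/6 + 1/7 - 1/8 ± ...
= 0.7101
(Full series converges to +ln(2) ≈ +0.6931)

S_29 = 0.7101


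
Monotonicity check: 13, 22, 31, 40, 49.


Differences: 9, 9, 9, 9
All differences > 0 → strictly INCREASING

Monotonically increasing


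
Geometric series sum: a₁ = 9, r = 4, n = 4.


Sₙ = 9×(4^4 - 1)/(4 - 1)
= 9×(256 - 1)/3
= 9×255/3
= 765

S_4 = 765


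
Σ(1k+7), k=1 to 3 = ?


Σ(1k+7) = 1·Σk + 7·n
= 1·6 + 7·3
= 6 + 21 = 27

Σ = 27


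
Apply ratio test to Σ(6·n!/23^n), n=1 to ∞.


aₙ = 6·n!/23^n
a_{n+1}/aₙ = (n+1)!/23^(n+1) × 23^n/n!  (constant 6 cancels)
= (n+1)/23
L = lim(n→∞) (n+1)/23 = ∞
L > 1 → series DIVERGES

Diverges (ratio test: L = ∞ > 1)


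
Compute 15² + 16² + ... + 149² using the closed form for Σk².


Σₖ₌15^149 k² = Σₖ₌₁^149 k² − Σₖ₌₁^14 k²
= 149·150·299/6 − 14·15·29/6
= 1113775 − 1015 = 1112760

Σk² = 1112760


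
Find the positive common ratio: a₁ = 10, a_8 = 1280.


r^(n-1) = aₙ/a₁
r^7 = 1280/10 = 128
r = 128^(1/7)
= 2

r = 2


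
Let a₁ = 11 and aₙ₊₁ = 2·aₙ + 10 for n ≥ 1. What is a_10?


Computing step by step:
a_1 = 11
a_2 = 32
a_3 = 74
a_4 = 158
a_5 = 326
a_6 = 662
a_7 = 1334
a_8 = 2678
a_9 = 5366
a_10 = 10742


a_10 = 10742


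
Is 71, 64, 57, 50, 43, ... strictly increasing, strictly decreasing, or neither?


Differences: -7, -7, -7, -7
All differences < 0 → strictly DECREASING

Monotonically decreasing


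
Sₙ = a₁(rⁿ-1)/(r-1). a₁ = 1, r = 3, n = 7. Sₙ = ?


Sₙ = 1×(3^7 - 1)/(3 - 1)
= 1×(2187 - 1)/2
= 1×2186/2
= 1093

S_7 = 1093


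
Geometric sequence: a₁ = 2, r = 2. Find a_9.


aₙ = a₁·r^(n-1)
= 2×2^8
= 2×256
= 512

a_9 = 512


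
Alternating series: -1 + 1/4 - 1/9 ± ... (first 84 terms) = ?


S = -1 + 1/4 - 1/9 + 1/16 - 1/25 + 1/36 - 1/49 + 1/64 ± ...
= -0.8224
(Full series converges to -π²/12 ≈ -0.8225)

S_84 = -0.8224


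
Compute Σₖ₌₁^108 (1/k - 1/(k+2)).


Telescoping with gap 2: two head and two tail terms survive.
= (1 + 1/2) - (1/109 + 1/110)
= 3/2 - 1/109 - 1/110 = 8883/5995

Sum = 8883/5995


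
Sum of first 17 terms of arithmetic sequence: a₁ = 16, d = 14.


aₙ = 16 + (17-1)×14 = 240
Sₙ = n(a₁+aₙ)/2 = 17×(16+240)/2
= 17×256/2 = 2176

S_17 = 2176


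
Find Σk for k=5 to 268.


Σₖ₌5^268 k = Σₖ₌₁^268 k − Σₖ₌₁^4 k
= 268·269/2 − 4·5/2
= 36046 − 10 = 36036

Σk = 36036


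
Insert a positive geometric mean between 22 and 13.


GM = √(22×13) = √286 = 16.9115

GM = 16.9115


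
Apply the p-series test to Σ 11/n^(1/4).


p-series test: Σ c/n^p converges if p > 1, diverges if p ≤ 1 (constant c > 0 doesn't affect convergence).
p = 1/4
1/4 ≤ 1 → DIVERGES

Diverges (p = 1/4 ≤ 1)


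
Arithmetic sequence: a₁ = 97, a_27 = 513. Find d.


d = (aₙ - a₁)/(n-1)
= (513 - 97)/(27-1)
= 416/26 = 16

d = 16


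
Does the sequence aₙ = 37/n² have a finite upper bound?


a₁ = 37, a₂ = 37/4, a₃ = 37/9, ...
0 < aₙ ≤ 37 for all n ≥ 1
The sequence IS bounded

Bounded (0 < aₙ ≤ 37)


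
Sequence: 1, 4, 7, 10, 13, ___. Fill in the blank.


Pattern: arithmetic (d=3)
Terms: 1, 4, 7, 10, 13
Next term = 16

Next term = 16
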